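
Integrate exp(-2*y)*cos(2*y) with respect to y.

Let I denote the integral. Integrate by parts with u = cos(2*y), dv = exp(-2*y) dy, so v = -exp(-2*y)/2: I = -exp(-2*y)*cos(2*y)/2 − ∫ exp(-2*y)*sin(2*y) dy.
Apply parts again with u = sin(2*y), dv = exp(-2*y) dy: ∫ exp(-2*y)*sin(2*y) dy = -exp(-2*y)*sin(2*y)/2 + I. Substituting back brings back I: I = exp(-2*y)*sin(2*y)/2 - exp(-2*y)*cos(2*y)/2 − I.
Solving for I: (1 + 1)·I equals the remaining terms, so I = (1/2)·(exp(-2*y)*sin(2*y)/2 - exp(-2*y)*cos(2*y)/2).

exp(-2*y)*sin(2*y)/4 - exp(-2*y)*cos(2*y)/4 + C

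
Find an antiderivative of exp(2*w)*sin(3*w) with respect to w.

Let I denote the integral. Integrate by parts with u = sin(3*w), dv = exp(2*w) dw, so v = exp(2*w)/2: I = exp(2*w)*sin(3*w)/2 − (3/2)·∫ exp(2*w)*cos(3*w) dw.
Apply parts again with u = cos(3*w), dv = exp(2*w) dw: ∫ exp(2*w)*cos(3*w) dw = exp(2*w)*cos(3*w)/2 + (3/2)·I. Substituting back brings back I: I = exp(2*w)*sin(3*w)/2 - 3*exp(2*w)*cos(3*w)/4 − (9/4)·I.
Solving for I: (1 + 9/4)·I equals the remaining terms, so I = (4/13)·(exp(2*w)*sin(3*w)/2 - 3*exp(2*w)*cos(3*w)/4).

2*exp(2*w)*sin(3*w)/13 - 3*exp(2*w)*cos(3*w)/13 + C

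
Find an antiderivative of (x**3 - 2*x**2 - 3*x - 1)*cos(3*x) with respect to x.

Use integration by parts with u = x**3 - 2*x**2 - 3*x - 1, dv = cos(3*x) dx, so v = sin(3*x)/3.
Apply parts 3 times (tabular method): alternate signs, differentiate u down to 0, integrate dv up.

x**3*sin(3*x)/3 - 2*x**2*sin(3*x)/3 + x**2*cos(3*x)/3 - 11*x*sin(3*x)/9 - 4*x*cos(3*x)/9 - 5*sin(3*x)/27 - 11*cos(3*x)/27 + C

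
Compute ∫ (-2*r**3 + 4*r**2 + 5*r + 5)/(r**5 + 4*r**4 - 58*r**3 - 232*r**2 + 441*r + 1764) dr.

Factor the denominator: (r - 7)*(r - 3)*(r + 3)*(r + 4)*(r + 7).
Partial-fraction decomposition: 71/(140*(r + 7)) - 59/(77*(r + 4)) + 1/(3*(r + 3)) - 1/(840*(r - 3)) - 45/(616*(r - 7)).
Integrate each term: A/(r−a) contributes A·log|r−a|.

-45*log(r - 7)/616 - log(r - 3)/840 + log(r + 3)/3 - 59*log(r + 4)/77 + 71*log(r + 7)/140 + C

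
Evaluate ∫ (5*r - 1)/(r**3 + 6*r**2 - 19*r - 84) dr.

Factor the denominator: (r - 4)*(r + 3)*(r + 7).
Partial-fraction decomposition: -9/(11*(r + 7)) + 4/(7*(r + 3)) + 19/(77*(r - 4)).
Integrate each term: A/(r−a) contributes A·log|r−a|.

19*log(r - 4)/77 + 4*log(r + 3)/7 - 9*log(r + 7)/11 + C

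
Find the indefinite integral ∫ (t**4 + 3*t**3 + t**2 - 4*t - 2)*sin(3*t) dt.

Use integration by parts with u = t**4 + 3*t**3 + t**2 - 4*t - 2, dv = sin(3*t) dt, so v = -cos(3*t)/3.
Apply parts 4 times (tabular method): alternate signs, differentiate u down to 0, integrate dv up.

-t**4*cos(3*t)/3 + 4*t**3*sin(3*t)/9 - t**3*cos(3*t) + t**2*sin(3*t) + t**2*cos(3*t)/9 - 2*t*sin(3*t)/27 + 2*t*cos(3*t) - 2*sin(3*t)/3 + 52*cos(3*t)/81 + C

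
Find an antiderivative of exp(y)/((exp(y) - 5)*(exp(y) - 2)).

Let u = e^y, du = e^y dy.
The integral becomes ∫ du/((u-2)(u-5)); decompose into partial fractions.

log(exp(y) - 5)/3 - log(exp(y) - 2)/3 + C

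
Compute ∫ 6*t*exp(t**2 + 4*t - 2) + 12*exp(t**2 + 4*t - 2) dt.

Let u = t**2 + 4*t - 2, so du = (2*t + 4) dt.
Rewriting, the integral becomes 3·∫ e^u du = 3·e^u.
Substituting back, u = t**2 + 4*t - 2.

3*exp(t**2 + 4*t - 2) + C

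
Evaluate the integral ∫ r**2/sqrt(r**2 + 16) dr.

r*sqrt(r**2 + 16)/2 - 8*log(r + sqrt(r**2 + 16)) + C

Substitute r = 4·tan(θ), so dr = 4·sec(θ)^2 dθ and the radical becomes sqrt(r**2 + 16) = 4·sec(θ) by the Pythagorean identity.
Integrate the resulting trig expression in θ, then back-substitute tan(θ) = r/4, sec(θ) = sqrt(r**2 + 16)/4 (absorbing any constant into C).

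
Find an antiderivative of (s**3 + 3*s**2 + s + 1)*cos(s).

Use integration by parts with u = s**3 + 3*s**2 + s + 1, dv = cos(s) ds, so v = sin(s).
Apply parts 3 times (tabular method): alternate signs, differentiate u down to 0, integrate dv up.

s**3*sin(s) + 3*s**2*sin(s) + 3*s**2*cos(s) - 5*s*sin(s) + 6*s*cos(s) - 5*sin(s) - 5*cos(s) + C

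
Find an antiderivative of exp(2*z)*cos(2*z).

exp(2*z)*sin(2*z)/4 + exp(2*z)*cos(2*z)/4 + C

Let I denote the integral. Integrate by parts with u = cos(2*z), dv = exp(2*z) dz, so v = exp(2*z)/2: I = exp(2*z)*cos(2*z)/2 + ∫ exp(2*z)*sin(2*z) dz.
Apply parts again with u = sin(2*z), dv = exp(2*z) dz: ∫ exp(2*z)*sin(2*z) dz = exp(2*z)*sin(2*z)/2 − I. Substituting back brings back I: I = exp(2*z)*sin(2*z)/2 + exp(2*z)*cos(2*z)/2 − I.
Solving for I: (1 + 1)·I equals the remaining terms, so I = (1/2)·(exp(2*z)*sin(2*z)/2 + exp(2*z)*cos(2*z)/2).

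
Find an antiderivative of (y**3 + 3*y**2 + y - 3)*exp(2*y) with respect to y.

(4*y**3 + 6*y**2 - 2*y - 11)*exp(2*y)/8 + C

Use integration by parts with u = y**3 + 3*y**2 + y - 3, dv = exp(2*y) dy, so v = exp(2*y)/2.
Apply parts 3 times (tabular method): alternate signs, differentiate u down to 0, integrate dv up.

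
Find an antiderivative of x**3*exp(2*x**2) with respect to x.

Let u = x², du = 2x dx; rewrite as (1/2)∫ u^1·exp(2u) du.
Now integrate by parts 1 time.

(2*x**2 - 1)*exp(2*x**2)/8 + C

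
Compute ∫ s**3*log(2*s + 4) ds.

Use integration by parts with u = log(2*s + 4), dv = s**3 ds.
Then du = 2/(2*s + 4) ds and v = s**4/4.

s**4*log(2*s + 4)/4 - s**4/16 + s**3/6 - s**2/2 + 2*s - 4*log(s + 2) + C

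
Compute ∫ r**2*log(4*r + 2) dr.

r**3*log(4*r + 2)/3 - r**3/9 + r**2/12 - r/12 + log(2*r + 1)/24 + C

Use integration by parts with u = log(4*r + 2), dv = r**2 dr.
Then du = 4/(4*r + 2) dr and v = r**3/3.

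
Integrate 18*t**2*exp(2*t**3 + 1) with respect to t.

3*exp(2*t**3 + 1) + C

Let u = 2*t**3 + 1, so du = (6*t**2) dt.
Rewriting, the integral becomes 3·∫ e^u du = 3·e^u.
Substituting back, u = 2*t**3 + 1.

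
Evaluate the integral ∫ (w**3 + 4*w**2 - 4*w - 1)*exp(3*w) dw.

(w**3 + 3*w**2 - 6*w + 1)*exp(3*w)/3 + C

Use integration by parts with u = w**3 + 4*w**2 - 4*w - 1, dv = exp(3*w) dw, so v = exp(3*w)/3.
Apply parts 3 times (tabular method): alternate signs, differentiate u down to 0, integrate dv up.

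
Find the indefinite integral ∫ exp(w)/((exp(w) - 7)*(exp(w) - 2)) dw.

log(exp(w) - 7)/5 - log(exp(w) - 2)/5 + C

Let u = e^w, du = e^w dw.
The integral becomes ∫ du/((u-7)(u-2)); decompose into partial fractions.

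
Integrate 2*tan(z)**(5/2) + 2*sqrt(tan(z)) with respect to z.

Let u = tan(z), so du = (tan(z)**2 + 1) dz.
Rewriting, the integral becomes 2·∫ √u du = 2·(2/3)u^(3/2).
Substituting back, u = tan(z).

4*tan(z)**(3/2)/3 + C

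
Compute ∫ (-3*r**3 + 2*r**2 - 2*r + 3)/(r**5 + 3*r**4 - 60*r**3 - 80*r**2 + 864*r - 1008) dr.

Factor the denominator: (r - 6)*(r - 2)**2*(r + 6)*(r + 7).
Partial-fraction decomposition: 88/(81*(r + 7)) - 245/(256*(r + 6)) + 2177/(20736*(r - 2)) + 17/(288*(r - 2)**2) - 15/(64*(r - 6)).
Integrate each term; A/(r−a) gives A·log|r−a|; A/(r−a)² gives −A/(r−a).

-15*log(r - 6)/64 + 2177*log(r - 2)/20736 - 245*log(r + 6)/256 + 88*log(r + 7)/81 - 17/(288*r - 576) + C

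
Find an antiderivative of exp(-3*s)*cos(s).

Let I denote the integral. Integrate by parts with u = cos(s), dv = exp(-3*s) ds, so v = -exp(-3*s)/3: I = -exp(-3*s)*cos(s)/3 − (1/3)·∫ exp(-3*s)*sin(s) ds.
Apply parts again with u = sin(s), dv = exp(-3*s) ds: ∫ exp(-3*s)*sin(s) ds = -exp(-3*s)*sin(s)/3 + (1/3)·I. Substituting back brings back I: I = exp(-3*s)*sin(s)/9 - exp(-3*s)*cos(s)/3 − (1/9)·I.
Solving for I: (1 + 1/9)·I equals the remaining terms, so I = (9/10)·(exp(-3*s)*sin(s)/9 - exp(-3*s)*cos(s)/3).

exp(-3*s)*sin(s)/10 - 3*exp(-3*s)*cos(s)/10 + C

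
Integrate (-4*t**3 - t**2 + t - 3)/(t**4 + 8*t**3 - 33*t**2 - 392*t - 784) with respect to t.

-1417*log(t - 7)/1694 + 7903*log(t + 4)/1089 - 1313*log(t + 7)/126 + 233/(33*t + 132) + C

Factor the denominator: (t - 7)*(t + 4)**2*(t + 7).
Partial-fraction decomposition: -1313/(126*(t + 7)) + 7903/(1089*(t + 4)) - 233/(33*(t + 4)**2) - 1417/(1694*(t - 7)).
Integrate each term; A/(t−a) gives A·log|t−a|; A/(t−a)² gives −A/(t−a).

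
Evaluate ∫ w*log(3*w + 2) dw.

Use integration by parts with u = log(3*w + 2), dv = w dw.
Then du = 3/(3*w + 2) dw and v = w**2/2.

w**2*log(3*w + 2)/2 - w**2/4 + w/3 - 2*log(3*w + 2)/9 + C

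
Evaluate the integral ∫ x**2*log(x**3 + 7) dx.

x**3*log(x**3 + 7)/3 - x**3/3 + 7*log(x**3 + 7)/3 + C

Let u = x**3 + 7, so du = (3*x**2) dx.
The integral becomes (1/3)·∫ log(u) du; integrate by parts with u′=log(u), dv′=du.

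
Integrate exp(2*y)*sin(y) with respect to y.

Let I denote the integral. Integrate by parts with u = sin(y), dv = exp(2*y) dy, so v = exp(2*y)/2: I = exp(2*y)*sin(y)/2 − (1/2)·∫ exp(2*y)*cos(y) dy.
Apply parts again with u = cos(y), dv = exp(2*y) dy: ∫ exp(2*y)*cos(y) dy = exp(2*y)*cos(y)/2 + (1/2)·I. Substituting back brings back I: I = exp(2*y)*sin(y)/2 - exp(2*y)*cos(y)/4 − (1/4)·I.
Solving for I: (1 + 1/4)·I equals the remaining terms, so I = (4/5)·(exp(2*y)*sin(y)/2 - exp(2*y)*cos(y)/4).

2*exp(2*y)*sin(y)/5 - exp(2*y)*cos(y)/5 + C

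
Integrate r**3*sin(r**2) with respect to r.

Let u = r², du = 2r dr; rewrite as (1/2)∫ u^1·sin(1u) du.
Now integrate by parts 1 time.

-r**2*cos(r**2)/2 + sin(r**2)/2 + C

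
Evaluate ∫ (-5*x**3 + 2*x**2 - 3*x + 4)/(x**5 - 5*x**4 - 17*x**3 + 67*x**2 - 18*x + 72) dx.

Factor the denominator: (x - 6)*(x - 3)*(x + 4)*(x**2 + 1).
Partial-fraction decomposition: 2*(48*x + 29)/(3145*(x**2 + 1)) + 184/(595*(x + 4)) + 61/(105*(x - 3)) - 511/(555*(x - 6)).
Integrate each term; A/(x−a) gives A·log|x−a|; the (Bx+D)/(x²+p²) term gives a log and an atan.

-511*log(x - 6)/555 + 61*log(x - 3)/105 + 184*log(x + 4)/595 + 48*log(x**2 + 1)/3145 + 58*atan(x)/3145 + C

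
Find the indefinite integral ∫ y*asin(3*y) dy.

y**2*asin(3*y)/2 + y*sqrt(-9*y**2 + 1)/12 - asin(3*y)/36 + C

Use integration by parts with u = arcsin(3*y), dv = y dy.
Then du = 3/sqrt(-9*y**2 + 1) dy.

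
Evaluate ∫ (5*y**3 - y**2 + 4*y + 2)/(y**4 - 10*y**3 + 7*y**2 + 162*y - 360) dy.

107*log(y - 6)/3 - 311*log(y - 5)/9 + 10*log(y - 3)/3 + 5*log(y + 4)/9 + C

Factor the denominator: (y - 6)*(y - 5)*(y - 3)*(y + 4).
Partial-fraction decomposition: 5/(9*(y + 4)) + 10/(3*(y - 3)) - 311/(9*(y - 5)) + 107/(3*(y - 6)).
Integrate each term: A/(y−a) contributes A·log|y−a|.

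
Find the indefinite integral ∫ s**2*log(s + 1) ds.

Use integration by parts with u = log(s + 1), dv = s**2 ds.
Then du = 1/(s + 1) ds and v = s**3/3.

s**3*log(s + 1)/3 - s**3/9 + s**2/6 - s/3 + log(s + 1)/3 + C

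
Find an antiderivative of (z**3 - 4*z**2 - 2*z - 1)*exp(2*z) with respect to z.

(4*z**3 - 22*z**2 + 14*z - 11)*exp(2*z)/8 + C

Use integration by parts with u = z**3 - 4*z**2 - 2*z - 1, dv = exp(2*z) dz, so v = exp(2*z)/2.
Apply parts 3 times (tabular method): alternate signs, differentiate u down to 0, integrate dv up.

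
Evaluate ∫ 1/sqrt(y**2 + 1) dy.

Substitute y = tan(θ), so dy = sec(θ)^2 dθ and the radical becomes sqrt(y**2 + 1) = sec(θ) by the Pythagorean identity.
Integrate the resulting trig expression in θ, then back-substitute tan(θ) = y, sec(θ) = sqrt(y**2 + 1) (absorbing any constant into C).

log(y + sqrt(y**2 + 1)) + C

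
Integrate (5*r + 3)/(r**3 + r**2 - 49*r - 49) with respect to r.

19*log(r - 7)/56 + log(r + 1)/24 - 8*log(r + 7)/21 + C

Factor the denominator: (r - 7)*(r + 1)*(r + 7).
Partial-fraction decomposition: -8/(21*(r + 7)) + 1/(24*(r + 1)) + 19/(56*(r - 7)).
Integrate each term: A/(r−a) contributes A·log|r−a|.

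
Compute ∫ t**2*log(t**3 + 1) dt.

Let u = t**3 + 1, so du = (3*t**2) dt.
The integral becomes (1/3)·∫ log(u) du; integrate by parts with u′=log(u), dv′=du.

t**3*log(t**3 + 1)/3 - t**3/3 + log(t**3 + 1)/3 + C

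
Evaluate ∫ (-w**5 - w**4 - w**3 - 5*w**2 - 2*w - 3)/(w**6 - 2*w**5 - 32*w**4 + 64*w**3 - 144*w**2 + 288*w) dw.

-log(w)/96 - 3161*log(w - 6)/3840 + 83*log(w - 2)/512 - 145*log(w + 6)/512 - 29*log(w**2 + 4)/1280 - 27*atan(w/2)/640 + C

Factor the denominator: w*(w - 6)*(w - 2)*(w + 6)*(w**2 + 4).
Partial-fraction decomposition: -(29*w + 54)/(640*(w**2 + 4)) - 145/(512*(w + 6)) + 83/(512*(w - 2)) - 3161/(3840*(w - 6)) - 1/(96*w).
Integrate each term; A/(w−a) gives A·log|w−a|; the (Bw+D)/(w²+p²) term gives a log and an atan.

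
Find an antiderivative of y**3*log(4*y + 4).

Use integration by parts with u = log(4*y + 4), dv = y**3 dy.
Then du = 4/(4*y + 4) dy and v = y**4/4.

y**4*log(4*y + 4)/4 - y**4/16 + y**3/12 - y**2/8 + y/4 - log(y + 1)/4 + C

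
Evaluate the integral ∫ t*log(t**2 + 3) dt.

t**2*log(t**2 + 3)/2 - t**2/2 + 3*log(t**2 + 3)/2 + C

Let u = t**2 + 3, so du = (2*t) dt.
The integral becomes (1/2)·∫ log(u) du; integrate by parts with u′=log(u), dv′=du.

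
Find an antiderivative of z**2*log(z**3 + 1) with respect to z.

z**3*log(z**3 + 1)/3 - z**3/3 + log(z**3 + 1)/3 + C

Let u = z**3 + 1, so du = (3*z**2) dz.
The integral becomes (1/3)·∫ log(u) du; integrate by parts with u′=log(u), dv′=du.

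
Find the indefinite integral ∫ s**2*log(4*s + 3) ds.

s**3*log(4*s + 3)/3 - s**3/9 + s**2/8 - 3*s/16 + 9*log(4*s + 3)/64 + C

Use integration by parts with u = log(4*s + 3), dv = s**2 ds.
Then du = 4/(4*s + 3) ds and v = s**3/3.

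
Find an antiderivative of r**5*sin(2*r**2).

-r**4*cos(2*r**2)/4 + r**2*sin(2*r**2)/4 + cos(2*r**2)/8 + C

Let u = r², du = 2r dr; rewrite as (1/2)∫ u^2·sin(2u) du.
Now integrate by parts 2 times.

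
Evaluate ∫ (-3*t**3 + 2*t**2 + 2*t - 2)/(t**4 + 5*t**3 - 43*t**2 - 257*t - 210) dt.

Factor the denominator: (t - 7)*(t + 1)*(t + 5)*(t + 6).
Partial-fraction decomposition: -706/(65*(t + 6)) + 413/(48*(t + 5)) - 1/(160*(t + 1)) - 919/(1248*(t - 7)).
Integrate each term: A/(t−a) contributes A·log|t−a|.

-919*log(t - 7)/1248 - log(t + 1)/160 + 413*log(t + 5)/48 - 706*log(t + 6)/65 + C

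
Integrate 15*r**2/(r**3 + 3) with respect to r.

5*log(r**3 + 3) + C

Let u = r**3 + 3, so du = (3*r**2) dr.
Rewriting, the integral becomes 5·∫ 1/u du = 5·log(u).
Substituting back, u = r**3 + 3.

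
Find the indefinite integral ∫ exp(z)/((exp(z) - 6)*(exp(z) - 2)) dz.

log(exp(z) - 6)/4 - log(exp(z) - 2)/4 + C

Let u = e^z, du = e^z dz.
The integral becomes ∫ du/((u-6)(u-2)); decompose into partial fractions.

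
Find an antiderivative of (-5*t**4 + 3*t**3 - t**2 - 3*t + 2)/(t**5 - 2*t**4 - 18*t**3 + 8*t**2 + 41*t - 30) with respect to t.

Factor the denominator: (t - 5)*(t - 1)**2*(t + 2)*(t + 3).
Partial-fraction decomposition: -121/(32*(t + 3)) + 100/(63*(t + 2)) + 11/(36*(t - 1)) + 1/(12*(t - 1)**2) - 697/(224*(t - 5)).
Integrate each term; A/(t−a) gives A·log|t−a|; A/(t−a)² gives −A/(t−a).

-697*log(t - 5)/224 + 11*log(t - 1)/36 + 100*log(t + 2)/63 - 121*log(t + 3)/32 - 1/(12*t - 12) + C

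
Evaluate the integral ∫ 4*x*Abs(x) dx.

4*x**2*Abs(x)/3 + C

Let u = x**2, so du = (2*x) dx.
Rewriting, the integral becomes 2·∫ √u du = 2·(2/3)u^(3/2).
Substituting back, u = x**2.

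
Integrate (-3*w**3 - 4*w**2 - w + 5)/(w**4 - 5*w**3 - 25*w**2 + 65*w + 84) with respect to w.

-1227*log(w - 7)/352 + 115*log(w - 3)/112 + 5*log(w + 1)/96 - 137*log(w + 4)/231 + C

Factor the denominator: (w - 7)*(w - 3)*(w + 1)*(w + 4).
Partial-fraction decomposition: -137/(231*(w + 4)) + 5/(96*(w + 1)) + 115/(112*(w - 3)) - 1227/(352*(w - 7)).
Integrate each term: A/(w−a) contributes A·log|w−a|.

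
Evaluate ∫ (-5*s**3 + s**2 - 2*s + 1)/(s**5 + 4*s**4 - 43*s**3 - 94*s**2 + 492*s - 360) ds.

Factor the denominator: (s - 5)*(s - 2)*(s - 1)*(s + 6)**2.
Partial-fraction decomposition: 91755/(379456*(s + 6)) - 1129/(616*(s + 6)**2) - 5/(196*(s - 1)) + 13/(64*(s - 2)) - 203/(484*(s - 5)).
Integrate each term; A/(s−a) gives A·log|s−a|; A/(s−a)² gives −A/(s−a).

-203*log(s - 5)/484 + 13*log(s - 2)/64 - 5*log(s - 1)/196 + 91755*log(s + 6)/379456 + 1129/(616*s + 3696) + C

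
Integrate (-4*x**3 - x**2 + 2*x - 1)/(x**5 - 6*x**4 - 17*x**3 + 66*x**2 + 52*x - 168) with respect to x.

Factor the denominator: (x - 7)*(x - 2)**2*(x + 2)*(x + 3).
Partial-fraction decomposition: 46/(125*(x + 3)) - 23/(144*(x + 2)) + 167/(400*(x - 2)) + 33/(100*(x - 2)**2) - 704/(1125*(x - 7)).
Integrate each term; A/(x−a) gives A·log|x−a|; A/(x−a)² gives −A/(x−a).

-704*log(x - 7)/1125 + 167*log(x - 2)/400 - 23*log(x + 2)/144 + 46*log(x + 3)/125 - 33/(100*x - 200) + C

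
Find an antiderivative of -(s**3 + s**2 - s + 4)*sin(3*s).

Use integration by parts with u = s**3 + s**2 - s + 4, dv = -sin(3*s) ds, so v = cos(3*s)/3.
Apply parts 3 times (tabular method): alternate signs, differentiate u down to 0, integrate dv up.

s**3*cos(3*s)/3 - s**2*sin(3*s)/3 + s**2*cos(3*s)/3 - 2*s*sin(3*s)/9 - 5*s*cos(3*s)/9 + 5*sin(3*s)/27 + 34*cos(3*s)/27 + C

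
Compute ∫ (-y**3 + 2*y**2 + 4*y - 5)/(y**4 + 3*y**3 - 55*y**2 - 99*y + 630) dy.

-125*log(y - 6)/429 + log(y - 3)/120 + 75*log(y + 5)/88 - 102*log(y + 7)/65 + C

Factor the denominator: (y - 6)*(y - 3)*(y + 5)*(y + 7).
Partial-fraction decomposition: -102/(65*(y + 7)) + 75/(88*(y + 5)) + 1/(120*(y - 3)) - 125/(429*(y - 6)).
Integrate each term: A/(y−a) contributes A·log|y−a|.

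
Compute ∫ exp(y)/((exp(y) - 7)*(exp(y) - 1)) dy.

log(exp(y) - 7)/6 - log(exp(y) - 1)/6 + C

Let u = e^y, du = e^y dy.
The integral becomes ∫ du/((u-7)(u-1)); decompose into partial fractions.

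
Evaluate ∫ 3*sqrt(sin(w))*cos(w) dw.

Let u = sin(w), so du = (cos(w)) dw.
Rewriting, the integral becomes 3·∫ √u du = 3·(2/3)u^(3/2).
Substituting back, u = sin(w).

2*sin(w)**(3/2) + C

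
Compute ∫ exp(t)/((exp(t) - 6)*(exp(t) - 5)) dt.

Let u = e^t, du = e^t dt.
The integral becomes ∫ du/((u-5)(u-6)); decompose into partial fractions.

log(exp(t) - 6) - log(exp(t) - 5) + C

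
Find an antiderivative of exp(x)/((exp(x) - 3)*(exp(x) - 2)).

log(exp(x) - 3) - log(exp(x) - 2) + C

Let u = e^x, du = e^x dx.
The integral becomes ∫ du/((u-2)(u-3)); decompose into partial fractions.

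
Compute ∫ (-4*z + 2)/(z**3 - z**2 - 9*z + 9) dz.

Factor the denominator: (z - 3)*(z - 1)*(z + 3).
Partial-fraction decomposition: 7/(12*(z + 3)) + 1/(4*(z - 1)) - 5/(6*(z - 3)).
Integrate each term: A/(z−a) contributes A·log|z−a|.

-5*log(z - 3)/6 + log(z - 1)/4 + 7*log(z + 3)/12 + C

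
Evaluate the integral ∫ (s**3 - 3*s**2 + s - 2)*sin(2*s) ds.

-s**3*cos(2*s)/2 + 3*s**2*sin(2*s)/4 + 3*s**2*cos(2*s)/2 - 3*s*sin(2*s)/2 + s*cos(2*s)/4 - sin(2*s)/8 + cos(2*s)/4 + C

Use integration by parts with u = s**3 - 3*s**2 + s - 2, dv = sin(2*s) ds, so v = -cos(2*s)/2.
Apply parts 3 times (tabular method): alternate signs, differentiate u down to 0, integrate dv up.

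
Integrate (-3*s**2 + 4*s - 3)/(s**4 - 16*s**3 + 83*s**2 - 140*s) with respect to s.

3*log(s)/140 - 61*log(s - 7)/21 + 29*log(s - 5)/5 - 35*log(s - 4)/12 + C

Factor the denominator: s*(s - 7)*(s - 5)*(s - 4).
Partial-fraction decomposition: -35/(12*(s - 4)) + 29/(5*(s - 5)) - 61/(21*(s - 7)) + 3/(140*s).
Integrate each term: A/(s−a) contributes A·log|s−a|.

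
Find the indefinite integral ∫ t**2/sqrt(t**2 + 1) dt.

Substitute t = tan(θ), so dt = sec(θ)^2 dθ and the radical becomes sqrt(t**2 + 1) = sec(θ) by the Pythagorean identity.
Integrate the resulting trig expression in θ, then back-substitute tan(θ) = t, sec(θ) = sqrt(t**2 + 1) (absorbing any constant into C).

t*sqrt(t**2 + 1)/2 - log(t + sqrt(t**2 + 1))/2 + C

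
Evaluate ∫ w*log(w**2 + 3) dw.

w**2*log(w**2 + 3)/2 - w**2/2 + 3*log(w**2 + 3)/2 + C

Let u = w**2 + 3, so du = (2*w) dw.
The integral becomes (1/2)·∫ log(u) du; integrate by parts with u′=log(u), dv′=du.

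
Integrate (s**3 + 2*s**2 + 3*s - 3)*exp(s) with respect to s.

(s**3 - s**2 + 5*s - 8)*exp(s) + C

Use integration by parts with u = s**3 + 2*s**2 + 3*s - 3, dv = exp(s) ds, so v = exp(s).
Apply parts 3 times (tabular method): alternate signs, differentiate u down to 0, integrate dv up.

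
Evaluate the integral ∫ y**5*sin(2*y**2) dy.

Let u = y², du = 2y dy; rewrite as (1/2)∫ u^2·sin(2u) du.
Now integrate by parts 2 times.

-y**4*cos(2*y**2)/4 + y**2*sin(2*y**2)/4 + cos(2*y**2)/8 + C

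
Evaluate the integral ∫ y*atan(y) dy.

Use integration by parts with u = arctan(y), dv = y dy.
Then du = 1/(y**2 + 1) dy.

y**2*atan(y)/2 - y/2 + atan(y)/2 + C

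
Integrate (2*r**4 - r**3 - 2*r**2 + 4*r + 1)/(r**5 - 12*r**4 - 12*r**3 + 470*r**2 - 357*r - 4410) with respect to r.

Factor the denominator: (r - 7)**2*(r - 6)*(r + 3)*(r + 5).
Partial-fraction decomposition: 653/(1584*(r + 5)) - 4/(45*(r + 3)) + 2329/(99*(r - 6)) - 15731/(720*(r - 7)) + 439/(12*(r - 7)**2).
Integrate each term; A/(r−a) gives A·log|r−a|; A/(r−a)² gives −A/(r−a).

-15731*log(r - 7)/720 + 2329*log(r - 6)/99 - 4*log(r + 3)/45 + 653*log(r + 5)/1584 - 439/(12*r - 84) + C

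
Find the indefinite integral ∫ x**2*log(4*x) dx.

x**3*(log(x) + 2*log(2))/3 - x**3/9 + C

Use integration by parts with u = log(4*x), dv = x**2 dx.
Then du = 1/x dx and v = x**3/3.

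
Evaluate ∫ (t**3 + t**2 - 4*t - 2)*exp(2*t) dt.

(4*t**3 - 2*t**2 - 14*t - 1)*exp(2*t)/8 + C

Use integration by parts with u = t**3 + t**2 - 4*t - 2, dv = exp(2*t) dt, so v = exp(2*t)/2.
Apply parts 3 times (tabular method): alternate signs, differentiate u down to 0, integrate dv up.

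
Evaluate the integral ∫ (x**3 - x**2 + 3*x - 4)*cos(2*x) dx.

Use integration by parts with u = x**3 - x**2 + 3*x - 4, dv = cos(2*x) dx, so v = sin(2*x)/2.
Apply parts 3 times (tabular method): alternate signs, differentiate u down to 0, integrate dv up.

x**3*sin(2*x)/2 - x**2*sin(2*x)/2 + 3*x**2*cos(2*x)/4 + 3*x*sin(2*x)/4 - x*cos(2*x)/2 - 7*sin(2*x)/4 + 3*cos(2*x)/8 + C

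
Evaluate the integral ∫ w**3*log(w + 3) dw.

Use integration by parts with u = log(w + 3), dv = w**3 dw.
Then du = 1/(w + 3) dw and v = w**4/4.

w**4*log(w + 3)/4 - w**4/16 + w**3/4 - 9*w**2/8 + 27*w/4 - 81*log(w + 3)/4 + C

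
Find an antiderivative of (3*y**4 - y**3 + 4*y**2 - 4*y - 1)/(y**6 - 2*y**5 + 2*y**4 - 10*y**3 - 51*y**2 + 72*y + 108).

239*log(y - 3)/360 - 47*log(y - 2)/156 + 11*log(y + 1)/120 - 79*log(y + 2)/260 - 44*log(y**2 + 9)/585 + 427*atan(y/3)/1170 + C

Factor the denominator: (y - 3)*(y - 2)*(y + 1)*(y + 2)*(y**2 + 9).
Partial-fraction decomposition: -(176*y - 1281)/(1170*(y**2 + 9)) - 79/(260*(y + 2)) + 11/(120*(y + 1)) - 47/(156*(y - 2)) + 239/(360*(y - 3)).
Integrate each term; A/(y−a) gives A·log|y−a|; the (By+D)/(y²+p²) term gives a log and an atan.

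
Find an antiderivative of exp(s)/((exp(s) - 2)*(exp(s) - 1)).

log(exp(s) - 2) - log(exp(s) - 1) + C

Let u = e^s, du = e^s ds.
The integral becomes ∫ du/((u-2)(u-1)); decompose into partial fractions.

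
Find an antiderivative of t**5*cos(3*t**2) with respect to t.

t**4*sin(3*t**2)/6 + t**2*cos(3*t**2)/9 - sin(3*t**2)/27 + C

Let u = t², du = 2t dt; rewrite as (1/2)∫ u^2·cos(3u) du.
Now integrate by parts 2 times.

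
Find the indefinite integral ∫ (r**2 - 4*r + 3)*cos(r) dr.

Use integration by parts with u = r**2 - 4*r + 3, dv = cos(r) dr, so v = sin(r).
Apply parts 2 times (tabular method): alternate signs, differentiate u down to 0, integrate dv up.

r**2*sin(r) - 4*r*sin(r) + 2*r*cos(r) + sin(r) - 4*cos(r) + C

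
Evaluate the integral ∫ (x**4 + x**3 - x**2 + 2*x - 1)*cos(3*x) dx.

Use integration by parts with u = x**4 + x**3 - x**2 + 2*x - 1, dv = cos(3*x) dx, so v = sin(3*x)/3.
Apply parts 4 times (tabular method): alternate signs, differentiate u down to 0, integrate dv up.

x**4*sin(3*x)/3 + x**3*sin(3*x)/3 + 4*x**3*cos(3*x)/9 - 7*x**2*sin(3*x)/9 + x**2*cos(3*x)/3 + 4*x*sin(3*x)/9 - 14*x*cos(3*x)/27 - 13*sin(3*x)/81 + 4*cos(3*x)/27 + C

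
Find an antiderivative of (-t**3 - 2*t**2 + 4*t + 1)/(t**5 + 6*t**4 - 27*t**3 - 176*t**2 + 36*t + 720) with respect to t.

-7*log(t - 5)/108 + 7*log(t - 2)/720 - log(t + 3)/60 - 17*log(t + 4)/108 + 11*log(t + 6)/48 + C

Factor the denominator: (t - 5)*(t - 2)*(t + 3)*(t + 4)*(t + 6).
Partial-fraction decomposition: 11/(48*(t + 6)) - 17/(108*(t + 4)) - 1/(60*(t + 3)) + 7/(720*(t - 2)) - 7/(108*(t - 5)).
Integrate each term: A/(t−a) contributes A·log|t−a|.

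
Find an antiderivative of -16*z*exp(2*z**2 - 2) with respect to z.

Let u = 2*z**2 - 2, so du = (4*z) dz.
Rewriting, the integral becomes -4·∫ e^u du = -4·e^u.
Substituting back, u = 2*z**2 - 2.

-4*exp(2*z**2 - 2) + C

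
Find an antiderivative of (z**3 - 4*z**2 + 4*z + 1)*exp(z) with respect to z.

Use integration by parts with u = z**3 - 4*z**2 + 4*z + 1, dv = exp(z) dz, so v = exp(z).
Apply parts 3 times (tabular method): alternate signs, differentiate u down to 0, integrate dv up.

(z**3 - 7*z**2 + 18*z - 17)*exp(z) + C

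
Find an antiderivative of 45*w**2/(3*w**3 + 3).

5*log(3*w**3 + 3) + C

Let u = 3*w**3 + 3, so du = (9*w**2) dw.
Rewriting, the integral becomes 5·∫ 1/u du = 5·log(u).
Substituting back, u = 3*w**3 + 3.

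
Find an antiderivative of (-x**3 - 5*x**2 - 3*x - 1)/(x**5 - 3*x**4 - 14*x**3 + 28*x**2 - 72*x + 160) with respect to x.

-266*log(x - 5)/783 + 35*log(x - 2)/144 - log(x + 4)/216 + 47*log(x**2 + 4)/928 + 45*atan(x/2)/464 + C

Factor the denominator: (x - 5)*(x - 2)*(x + 4)*(x**2 + 4).
Partial-fraction decomposition: (47*x + 90)/(464*(x**2 + 4)) - 1/(216*(x + 4)) + 35/(144*(x - 2)) - 266/(783*(x - 5)).
Integrate each term; A/(x−a) gives A·log|x−a|; the (Bx+D)/(x²+p²) term gives a log and an atan.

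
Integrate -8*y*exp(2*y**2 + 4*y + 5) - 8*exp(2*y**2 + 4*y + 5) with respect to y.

-2*exp(2*y**2 + 4*y + 5) + C

Let u = 2*y**2 + 4*y + 5, so du = (4*y + 4) dy.
Rewriting, the integral becomes -2·∫ e^u du = -2·e^u.
Substituting back, u = 2*y**2 + 4*y + 5.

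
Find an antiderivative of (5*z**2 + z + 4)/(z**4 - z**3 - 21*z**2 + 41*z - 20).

88*log(z - 4)/81 - 19*log(z - 1)/27 - 31*log(z + 5)/81 + 5/(9*z - 9) + C

Factor the denominator: (z - 4)*(z - 1)**2*(z + 5).
Partial-fraction decomposition: -31/(81*(z + 5)) - 19/(27*(z - 1)) - 5/(9*(z - 1)**2) + 88/(81*(z - 4)).
Integrate each term; A/(z−a) gives A·log|z−a|; A/(z−a)² gives −A/(z−a).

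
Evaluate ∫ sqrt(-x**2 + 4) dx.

Substitute x = 2·sin(θ), so dx = 2·cos(θ) dθ and the radical becomes sqrt(-x**2 + 4) = 2·cos(θ) by the Pythagorean identity.
Integrate the resulting trig expression in θ, then back-substitute θ = asin(x/2), sin(θ) = x/2, cos(θ) = sqrt(-x**2 + 4)/2 (absorbing any constant into C).

x*sqrt(-x**2 + 4)/2 + 2*asin(x/2) + C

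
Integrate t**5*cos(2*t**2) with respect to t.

t**4*sin(2*t**2)/4 + t**2*cos(2*t**2)/4 - sin(2*t**2)/8 + C

Let u = t², du = 2t dt; rewrite as (1/2)∫ u^2·cos(2u) du.
Now integrate by parts 2 times.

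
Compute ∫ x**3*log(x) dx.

x**4*log(x)/4 - x**4/16 + C

Use integration by parts with u = log(x), dv = x**3 dx.
Then du = 1/x dx and v = x**4/4.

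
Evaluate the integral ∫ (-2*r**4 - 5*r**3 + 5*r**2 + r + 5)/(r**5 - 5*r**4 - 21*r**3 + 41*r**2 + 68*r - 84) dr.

Factor the denominator: (r - 7)*(r - 2)*(r - 1)*(r + 2)*(r + 3).
Partial-fraction decomposition: 1/(10*(r + 3)) - 31/(108*(r + 2)) + 1/(18*(r - 1)) + 9/(20*(r - 2)) - 313/(135*(r - 7)).
Integrate each term: A/(r−a) contributes A·log|r−a|.

-313*log(r - 7)/135 + 9*log(r - 2)/20 + log(r - 1)/18 - 31*log(r + 2)/108 + log(r + 3)/10 + C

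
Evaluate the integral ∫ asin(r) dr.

Use integration by parts with u = arcsin(r), dv = dr.
Then du = 1/sqrt(-r**2 + 1) dr.

r*asin(r) + sqrt(-r**2 + 1) + C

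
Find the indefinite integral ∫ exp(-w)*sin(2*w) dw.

Let I denote the integral. Integrate by parts with u = sin(2*w), dv = exp(-w) dw, so v = -exp(-w): I = -exp(-w)*sin(2*w) + 2·∫ exp(-w)*cos(2*w) dw.
Apply parts again with u = cos(2*w), dv = exp(-w) dw: ∫ exp(-w)*cos(2*w) dw = -exp(-w)*cos(2*w) − 2·I. Substituting back brings back I: I = -exp(-w)*sin(2*w) - 2*exp(-w)*cos(2*w) − 4·I.
Solving for I: (1 + 4)·I equals the remaining terms, so I = (1/5)·(-exp(-w)*sin(2*w) - 2*exp(-w)*cos(2*w)).

-exp(-w)*sin(2*w)/5 - 2*exp(-w)*cos(2*w)/5 + C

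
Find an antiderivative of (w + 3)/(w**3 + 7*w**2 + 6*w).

log(w)/2 - 2*log(w + 1)/5 - log(w + 6)/10 + C

Factor the denominator: w*(w + 1)*(w + 6).
Partial-fraction decomposition: -1/(10*(w + 6)) - 2/(5*(w + 1)) + 1/(2*w).
Integrate each term: A/(w−a) contributes A·log|w−a|.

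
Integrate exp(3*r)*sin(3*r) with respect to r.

exp(3*r)*sin(3*r)/6 - exp(3*r)*cos(3*r)/6 + C

Let I denote the integral. Integrate by parts with u = sin(3*r), dv = exp(3*r) dr, so v = exp(3*r)/3: I = exp(3*r)*sin(3*r)/3 − ∫ exp(3*r)*cos(3*r) dr.
Apply parts again with u = cos(3*r), dv = exp(3*r) dr: ∫ exp(3*r)*cos(3*r) dr = exp(3*r)*cos(3*r)/3 + I. Substituting back brings back I: I = exp(3*r)*sin(3*r)/3 - exp(3*r)*cos(3*r)/3 − I.
Solving for I: (1 + 1)·I equals the remaining terms, so I = (1/2)·(exp(3*r)*sin(3*r)/3 - exp(3*r)*cos(3*r)/3).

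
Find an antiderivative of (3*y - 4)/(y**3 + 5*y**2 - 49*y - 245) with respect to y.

Factor the denominator: (y - 7)*(y + 5)*(y + 7).
Partial-fraction decomposition: -25/(28*(y + 7)) + 19/(24*(y + 5)) + 17/(168*(y - 7)).
Integrate each term: A/(y−a) contributes A·log|y−a|.

17*log(y - 7)/168 + 19*log(y + 5)/24 - 25*log(y + 7)/28 + C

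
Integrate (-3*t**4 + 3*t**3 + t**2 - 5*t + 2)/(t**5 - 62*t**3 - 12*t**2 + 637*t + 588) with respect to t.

-3079*log(t - 7)/1680 + 578*log(t - 4)/1155 + log(t + 1)/240 + 149*log(t + 3)/280 - 4073*log(t + 7)/1848 + C

Factor the denominator: (t - 7)*(t - 4)*(t + 1)*(t + 3)*(t + 7).
Partial-fraction decomposition: -4073/(1848*(t + 7)) + 149/(280*(t + 3)) + 1/(240*(t + 1)) + 578/(1155*(t - 4)) - 3079/(1680*(t - 7)).
Integrate each term: A/(t−a) contributes A·log|t−a|.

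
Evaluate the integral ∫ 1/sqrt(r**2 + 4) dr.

log(r + sqrt(r**2 + 4)) + C

Substitute r = 2·tan(θ), so dr = 2·sec(θ)^2 dθ and the radical becomes sqrt(r**2 + 4) = 2·sec(θ) by the Pythagorean identity.
Integrate the resulting trig expression in θ, then back-substitute tan(θ) = r/2, sec(θ) = sqrt(r**2 + 4)/2 (absorbing any constant into C).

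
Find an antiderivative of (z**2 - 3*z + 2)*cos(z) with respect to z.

z**2*sin(z) - 3*z*sin(z) + 2*z*cos(z) - 3*cos(z) + C

Use integration by parts with u = z**2 - 3*z + 2, dv = cos(z) dz, so v = sin(z).
Apply parts 2 times (tabular method): alternate signs, differentiate u down to 0, integrate dv up.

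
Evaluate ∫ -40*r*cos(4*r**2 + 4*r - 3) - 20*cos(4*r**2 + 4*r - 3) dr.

Let u = 4*r**2 + 4*r - 3, so du = (8*r + 4) dr.
Rewriting, the integral becomes -5·∫ cos(u) du = -5·sin(u).
Substituting back, u = 4*r**2 + 4*r - 3.

-5*sin(4*r**2 + 4*r - 3) + C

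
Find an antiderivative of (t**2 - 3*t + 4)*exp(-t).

Use integration by parts with u = t**2 - 3*t + 4, dv = exp(-t) dt, so v = -exp(-t).
Apply parts 2 times (tabular method): alternate signs, differentiate u down to 0, integrate dv up.

(-t**2 + t - 3)*exp(-t) + C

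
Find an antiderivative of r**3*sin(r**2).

-r**2*cos(r**2)/2 + sin(r**2)/2 + C

Let u = r², du = 2r dr; rewrite as (1/2)∫ u^1·sin(1u) du.
Now integrate by parts 1 time.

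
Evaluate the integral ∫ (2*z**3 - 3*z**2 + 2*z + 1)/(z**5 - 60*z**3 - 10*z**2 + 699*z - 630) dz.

Factor the denominator: (z - 7)*(z - 3)*(z - 1)*(z + 5)*(z + 6).
Partial-fraction decomposition: -551/(819*(z + 6)) + 167/(288*(z + 5)) + 1/(252*(z - 1)) - 17/(288*(z - 3)) + 277/(1872*(z - 7)).
Integrate each term: A/(z−a) contributes A·log|z−a|.

277*log(z - 7)/1872 - 17*log(z - 3)/288 + log(z - 1)/252 + 167*log(z + 5)/288 - 551*log(z + 6)/819 + C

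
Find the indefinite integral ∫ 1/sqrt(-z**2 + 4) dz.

asin(z/2) + C

Substitute z = 2·sin(θ), so dz = 2·cos(θ) dθ and the radical becomes sqrt(-z**2 + 4) = 2·cos(θ) by the Pythagorean identity.
Integrate the resulting trig expression in θ, then back-substitute θ = asin(z/2), sin(θ) = z/2, cos(θ) = sqrt(-z**2 + 4)/2 (absorbing any constant into C).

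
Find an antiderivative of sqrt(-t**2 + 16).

Substitute t = 4·sin(θ), so dt = 4·cos(θ) dθ and the radical becomes sqrt(-t**2 + 16) = 4·cos(θ) by the Pythagorean identity.
Integrate the resulting trig expression in θ, then back-substitute θ = asin(t/4), sin(θ) = t/4, cos(θ) = sqrt(-t**2 + 16)/4 (absorbing any constant into C).

t*sqrt(-t**2 + 16)/2 + 8*asin(t/4) + C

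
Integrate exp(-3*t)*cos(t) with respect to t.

exp(-3*t)*sin(t)/10 - 3*exp(-3*t)*cos(t)/10 + C

Let I denote the integral. Integrate by parts with u = cos(t), dv = exp(-3*t) dt, so v = -exp(-3*t)/3: I = -exp(-3*t)*cos(t)/3 − (1/3)·∫ exp(-3*t)*sin(t) dt.
Apply parts again with u = sin(t), dv = exp(-3*t) dt: ∫ exp(-3*t)*sin(t) dt = -exp(-3*t)*sin(t)/3 + (1/3)·I. Substituting back brings back I: I = exp(-3*t)*sin(t)/9 - exp(-3*t)*cos(t)/3 − (1/9)·I.
Solving for I: (1 + 1/9)·I equals the remaining terms, so I = (9/10)·(exp(-3*t)*sin(t)/9 - exp(-3*t)*cos(t)/3).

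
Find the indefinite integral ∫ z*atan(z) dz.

Use integration by parts with u = arctan(z), dv = z dz.
Then du = 1/(z**2 + 1) dz.

z**2*atan(z)/2 - z/2 + atan(z)/2 + C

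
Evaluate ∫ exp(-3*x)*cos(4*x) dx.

Let I denote the integral. Integrate by parts with u = cos(4*x), dv = exp(-3*x) dx, so v = -exp(-3*x)/3: I = -exp(-3*x)*cos(4*x)/3 − (4/3)·∫ exp(-3*x)*sin(4*x) dx.
Apply parts again with u = sin(4*x), dv = exp(-3*x) dx: ∫ exp(-3*x)*sin(4*x) dx = -exp(-3*x)*sin(4*x)/3 + (4/3)·I. Substituting back brings back I: I = 4*exp(-3*x)*sin(4*x)/9 - exp(-3*x)*cos(4*x)/3 − (16/9)·I.
Solving for I: (1 + 16/9)·I equals the remaining terms, so I = (9/25)·(4*exp(-3*x)*sin(4*x)/9 - exp(-3*x)*cos(4*x)/3).

4*exp(-3*x)*sin(4*x)/25 - 3*exp(-3*x)*cos(4*x)/25 + C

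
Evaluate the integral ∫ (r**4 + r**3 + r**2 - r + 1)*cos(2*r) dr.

Use integration by parts with u = r**4 + r**3 + r**2 - r + 1, dv = cos(2*r) dr, so v = sin(2*r)/2.
Apply parts 4 times (tabular method): alternate signs, differentiate u down to 0, integrate dv up.

r**4*sin(2*r)/2 + r**3*sin(2*r)/2 + r**3*cos(2*r) - r**2*sin(2*r) + 3*r**2*cos(2*r)/4 - 5*r*sin(2*r)/4 - r*cos(2*r) + sin(2*r) - 5*cos(2*r)/8 + C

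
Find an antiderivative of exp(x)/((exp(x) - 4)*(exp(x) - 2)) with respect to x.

log(exp(x) - 4)/2 - log(exp(x) - 2)/2 + C

Let u = e^x, du = e^x dx.
The integral becomes ∫ du/((u-2)(u-4)); decompose into partial fractions.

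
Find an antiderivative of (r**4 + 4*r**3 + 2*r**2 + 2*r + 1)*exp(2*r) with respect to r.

Use integration by parts with u = r**4 + 4*r**3 + 2*r**2 + 2*r + 1, dv = exp(2*r) dr, so v = exp(2*r)/2.
Apply parts 4 times (tabular method): alternate signs, differentiate u down to 0, integrate dv up.

(2*r**4 + 4*r**3 - 2*r**2 + 6*r - 1)*exp(2*r)/4 + C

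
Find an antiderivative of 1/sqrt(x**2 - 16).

Substitute x = 4·sec(θ), so dx = 4·sec(θ)*tan(θ) dθ and the radical becomes sqrt(x**2 - 16) = 4·tan(θ) by the Pythagorean identity.
Integrate the resulting trig expression in θ, then back-substitute sec(θ) = x/4, tan(θ) = sqrt(x**2 - 16)/4 (absorbing any constant into C).

log(x + sqrt(x**2 - 16)) + C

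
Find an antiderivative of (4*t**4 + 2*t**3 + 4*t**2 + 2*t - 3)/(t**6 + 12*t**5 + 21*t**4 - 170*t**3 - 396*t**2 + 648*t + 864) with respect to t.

139*log(t - 3)/756 - 97*log(t - 2)/1152 + log(t + 1)/900 - 949*log(t + 4)/504 + 153979*log(t + 6)/86400 - 1627/(240*t + 1440) + C

Factor the denominator: (t - 3)*(t - 2)*(t + 1)*(t + 4)*(t + 6)**2.
Partial-fraction decomposition: 153979/(86400*(t + 6)) + 1627/(240*(t + 6)**2) - 949/(504*(t + 4)) + 1/(900*(t + 1)) - 97/(1152*(t - 2)) + 139/(756*(t - 3)).
Integrate each term; A/(t−a) gives A·log|t−a|; A/(t−a)² gives −A/(t−a).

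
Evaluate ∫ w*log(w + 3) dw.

w**2*log(w + 3)/2 - w**2/4 + 3*w/2 - 9*log(w + 3)/2 + C

Use integration by parts with u = log(w + 3), dv = w dw.
Then du = 1/(w + 3) dw and v = w**2/2.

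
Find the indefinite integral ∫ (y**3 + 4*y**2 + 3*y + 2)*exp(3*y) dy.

(3*y**3 + 9*y**2 + 3*y + 5)*exp(3*y)/9 + C

Use integration by parts with u = y**3 + 4*y**2 + 3*y + 2, dv = exp(3*y) dy, so v = exp(3*y)/3.
Apply parts 3 times (tabular method): alternate signs, differentiate u down to 0, integrate dv up.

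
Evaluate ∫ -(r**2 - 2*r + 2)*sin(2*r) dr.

Use integration by parts with u = r**2 - 2*r + 2, dv = -sin(2*r) dr, so v = cos(2*r)/2.
Apply parts 2 times (tabular method): alternate signs, differentiate u down to 0, integrate dv up.

r**2*cos(2*r)/2 - r*sin(2*r)/2 - r*cos(2*r) + sin(2*r)/2 + 3*cos(2*r)/4 + C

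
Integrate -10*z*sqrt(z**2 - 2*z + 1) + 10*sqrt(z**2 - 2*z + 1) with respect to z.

Let u = z**2 - 2*z + 1, so du = (2*z - 2) dz.
Rewriting, the integral becomes -5·∫ √u du = -5·(2/3)u^(3/2).
Substituting back, u = z**2 - 2*z + 1.

-10*(z**2 - 2*z + 1)**(3/2)/3 + C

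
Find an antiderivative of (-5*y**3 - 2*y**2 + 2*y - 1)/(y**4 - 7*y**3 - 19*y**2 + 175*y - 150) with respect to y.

Factor the denominator: (y - 6)*(y - 5)*(y - 1)*(y + 5).
Partial-fraction decomposition: -47/(55*(y + 5)) - 1/(20*(y - 1)) + 333/(20*(y - 5)) - 1141/(55*(y - 6)).
Integrate each term: A/(y−a) contributes A·log|y−a|.

-1141*log(y - 6)/55 + 333*log(y - 5)/20 - log(y - 1)/20 - 47*log(y + 5)/55 + C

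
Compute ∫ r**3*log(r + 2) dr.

Use integration by parts with u = log(r + 2), dv = r**3 dr.
Then du = 1/(r + 2) dr and v = r**4/4.

r**4*log(r + 2)/4 - r**4/16 + r**3/6 - r**2/2 + 2*r - 4*log(r + 2) + C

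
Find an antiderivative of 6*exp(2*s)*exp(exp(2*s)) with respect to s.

Let u = exp(2*s), so du = (2*exp(2*s)) ds.
Rewriting, the integral becomes 3·∫ e^u du = 3·e^u.
Substituting back, u = exp(2*s).

3*exp(exp(2*s)) + C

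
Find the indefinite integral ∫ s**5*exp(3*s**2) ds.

(9*s**4 - 6*s**2 + 2)*exp(3*s**2)/54 + C

Let u = s², du = 2s ds; rewrite as (1/2)∫ u^2·exp(3u) du.
Now integrate by parts 2 times.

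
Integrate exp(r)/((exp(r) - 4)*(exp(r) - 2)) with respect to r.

log(exp(r) - 4)/2 - log(exp(r) - 2)/2 + C

Let u = e^r, du = e^r dr.
The integral becomes ∫ du/((u-4)(u-2)); decompose into partial fractions.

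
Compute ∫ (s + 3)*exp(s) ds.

(s + 2)*exp(s) + C

Use integration by parts with u = s + 3, dv = exp(s) ds, so v = exp(s).
Apply parts 1 times (tabular method): alternate signs, differentiate u down to 0, integrate dv up.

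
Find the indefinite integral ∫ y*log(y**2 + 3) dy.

y**2*log(y**2 + 3)/2 - y**2/2 + 3*log(y**2 + 3)/2 + C

Let u = y**2 + 3, so du = (2*y) dy.
The integral becomes (1/2)·∫ log(u) du; integrate by parts with u′=log(u), dv′=du.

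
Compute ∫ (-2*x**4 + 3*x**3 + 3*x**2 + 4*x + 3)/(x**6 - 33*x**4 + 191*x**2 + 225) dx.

-777*log(x - 5)/4160 + 13*log(x - 3)/320 - 15*log(x + 3)/64 + 1567*log(x + 5)/4160 + log(x**2 + 1)/520 - atan(x)/130 + C

Factor the denominator: (x - 5)*(x - 3)*(x + 3)*(x + 5)*(x**2 + 1).
Partial-fraction decomposition: (x - 2)/(260*(x**2 + 1)) + 1567/(4160*(x + 5)) - 15/(64*(x + 3)) + 13/(320*(x - 3)) - 777/(4160*(x - 5)).
Integrate each term; A/(x−a) gives A·log|x−a|; the (Bx+D)/(x²+p²) term gives a log and an atan.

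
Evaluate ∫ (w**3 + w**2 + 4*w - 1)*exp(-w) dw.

(-w**3 - 4*w**2 - 12*w - 11)*exp(-w) + C

Use integration by parts with u = w**3 + w**2 + 4*w - 1, dv = exp(-w) dw, so v = -exp(-w).
Apply parts 3 times (tabular method): alternate signs, differentiate u down to 0, integrate dv up.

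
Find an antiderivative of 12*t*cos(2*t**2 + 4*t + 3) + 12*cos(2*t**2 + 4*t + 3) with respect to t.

3*sin(2*t**2 + 4*t + 3) + C

Let u = 2*t**2 + 4*t + 3, so du = (4*t + 4) dt.
Rewriting, the integral becomes 3·∫ cos(u) du = 3·sin(u).
Substituting back, u = 2*t**2 + 4*t + 3.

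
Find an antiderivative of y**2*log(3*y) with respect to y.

Use integration by parts with u = log(3*y), dv = y**2 dy.
Then du = 1/y dy and v = y**3/3.

y**3*(log(y) + log(3))/3 - y**3/9 + C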